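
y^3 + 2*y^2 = y^2*(y + 2)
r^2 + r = r*(r + 1)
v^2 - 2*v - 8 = (v - 4)*(v + 2)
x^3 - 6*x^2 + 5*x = x*(x - 5)*(x - 1)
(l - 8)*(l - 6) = l^2 - 14*l + 48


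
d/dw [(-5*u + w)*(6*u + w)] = u + 2*w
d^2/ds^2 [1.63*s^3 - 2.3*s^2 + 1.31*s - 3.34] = 9.78*s - 4.6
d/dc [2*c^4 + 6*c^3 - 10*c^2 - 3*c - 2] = 8*c^3 + 18*c^2 - 20*c - 3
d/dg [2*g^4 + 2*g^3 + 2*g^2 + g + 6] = 8*g^3 + 6*g^2 + 4*g + 1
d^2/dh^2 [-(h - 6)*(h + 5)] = -2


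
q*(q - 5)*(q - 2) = q^3 - 7*q^2 + 10*q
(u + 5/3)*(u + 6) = u^2 + 23*u/3 + 10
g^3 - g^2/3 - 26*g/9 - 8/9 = (g - 2)*(g + 1/3)*(g + 4/3)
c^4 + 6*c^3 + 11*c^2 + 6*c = c*(c + 1)*(c + 2)*(c + 3)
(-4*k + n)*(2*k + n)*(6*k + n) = -48*k^3 - 20*k^2*n + 4*k*n^2 + n^3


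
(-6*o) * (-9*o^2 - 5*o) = 54*o^3 + 30*o^2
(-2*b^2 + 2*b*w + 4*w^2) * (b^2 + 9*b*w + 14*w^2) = -2*b^4 - 16*b^3*w - 6*b^2*w^2 + 64*b*w^3 + 56*w^4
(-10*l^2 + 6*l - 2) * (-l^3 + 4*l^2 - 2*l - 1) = 10*l^5 - 46*l^4 + 46*l^3 - 10*l^2 - 2*l + 2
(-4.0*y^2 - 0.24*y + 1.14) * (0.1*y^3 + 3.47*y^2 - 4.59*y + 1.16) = -0.4*y^5 - 13.904*y^4 + 17.6412*y^3 + 0.4174*y^2 - 5.511*y + 1.3224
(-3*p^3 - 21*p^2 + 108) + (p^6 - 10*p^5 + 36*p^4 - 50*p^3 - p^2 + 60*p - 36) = p^6 - 10*p^5 + 36*p^4 - 53*p^3 - 22*p^2 + 60*p + 72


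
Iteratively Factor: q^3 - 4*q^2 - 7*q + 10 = (q + 2)*(q^2 - 6*q + 5) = (q - 1)*(q + 2)*(q - 5)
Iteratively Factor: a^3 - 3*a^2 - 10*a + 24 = (a - 2)*(a^2 - a - 12) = (a - 4)*(a - 2)*(a + 3)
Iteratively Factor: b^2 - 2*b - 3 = (b - 3)*(b + 1)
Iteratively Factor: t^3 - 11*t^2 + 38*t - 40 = (t - 4)*(t^2 - 7*t + 10) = (t - 4)*(t - 2)*(t - 5)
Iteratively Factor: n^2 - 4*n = (n - 4)*(n)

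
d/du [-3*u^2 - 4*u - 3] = -6*u - 4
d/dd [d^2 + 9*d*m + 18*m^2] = 2*d + 9*m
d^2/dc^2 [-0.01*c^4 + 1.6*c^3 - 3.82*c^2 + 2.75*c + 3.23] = -0.12*c^2 + 9.6*c - 7.64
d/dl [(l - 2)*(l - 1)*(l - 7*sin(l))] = -(l - 2)*(l - 1)*(7*cos(l) - 1) + (l - 2)*(l - 7*sin(l)) + (l - 1)*(l - 7*sin(l))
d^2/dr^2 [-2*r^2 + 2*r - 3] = -4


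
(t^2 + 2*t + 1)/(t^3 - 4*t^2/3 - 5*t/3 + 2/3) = 3*(t + 1)/(3*t^2 - 7*t + 2)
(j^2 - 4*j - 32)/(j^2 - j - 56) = (j + 4)/(j + 7)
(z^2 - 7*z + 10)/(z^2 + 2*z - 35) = (z - 2)/(z + 7)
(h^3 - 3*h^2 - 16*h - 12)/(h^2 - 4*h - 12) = h + 1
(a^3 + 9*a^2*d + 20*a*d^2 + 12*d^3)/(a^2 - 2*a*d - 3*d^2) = (a^2 + 8*a*d + 12*d^2)/(a - 3*d)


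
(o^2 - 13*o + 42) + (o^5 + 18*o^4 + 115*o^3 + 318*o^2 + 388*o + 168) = o^5 + 18*o^4 + 115*o^3 + 319*o^2 + 375*o + 210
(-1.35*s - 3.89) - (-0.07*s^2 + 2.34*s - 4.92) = 0.07*s^2 - 3.69*s + 1.03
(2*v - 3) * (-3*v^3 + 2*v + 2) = -6*v^4 + 9*v^3 + 4*v^2 - 2*v - 6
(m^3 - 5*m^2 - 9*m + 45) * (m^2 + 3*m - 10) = m^5 - 2*m^4 - 34*m^3 + 68*m^2 + 225*m - 450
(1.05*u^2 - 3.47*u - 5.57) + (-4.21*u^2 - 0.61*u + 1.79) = -3.16*u^2 - 4.08*u - 3.78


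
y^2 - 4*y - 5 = (y - 5)*(y + 1)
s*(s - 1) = s^2 - s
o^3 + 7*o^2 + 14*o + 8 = (o + 1)*(o + 2)*(o + 4)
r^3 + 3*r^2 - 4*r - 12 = (r - 2)*(r + 2)*(r + 3)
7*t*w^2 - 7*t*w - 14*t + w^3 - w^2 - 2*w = (7*t + w)*(w - 2)*(w + 1)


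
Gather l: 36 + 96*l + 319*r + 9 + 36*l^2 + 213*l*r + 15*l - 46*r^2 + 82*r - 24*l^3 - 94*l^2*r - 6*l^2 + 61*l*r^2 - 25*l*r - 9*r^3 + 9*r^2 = -24*l^3 + l^2*(30 - 94*r) + l*(61*r^2 + 188*r + 111) - 9*r^3 - 37*r^2 + 401*r + 45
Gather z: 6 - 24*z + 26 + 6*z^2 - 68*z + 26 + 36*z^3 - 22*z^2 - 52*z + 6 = 36*z^3 - 16*z^2 - 144*z + 64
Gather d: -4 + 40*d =40*d - 4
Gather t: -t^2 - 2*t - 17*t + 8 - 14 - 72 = -t^2 - 19*t - 78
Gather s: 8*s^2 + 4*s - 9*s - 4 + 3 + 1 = 8*s^2 - 5*s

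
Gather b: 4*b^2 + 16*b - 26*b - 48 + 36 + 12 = 4*b^2 - 10*b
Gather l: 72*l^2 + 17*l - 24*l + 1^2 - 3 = 72*l^2 - 7*l - 2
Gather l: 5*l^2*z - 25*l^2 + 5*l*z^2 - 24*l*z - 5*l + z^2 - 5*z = l^2*(5*z - 25) + l*(5*z^2 - 24*z - 5) + z^2 - 5*z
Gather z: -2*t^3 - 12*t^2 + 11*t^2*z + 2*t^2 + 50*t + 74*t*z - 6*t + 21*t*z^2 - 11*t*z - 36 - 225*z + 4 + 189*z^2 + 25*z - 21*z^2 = -2*t^3 - 10*t^2 + 44*t + z^2*(21*t + 168) + z*(11*t^2 + 63*t - 200) - 32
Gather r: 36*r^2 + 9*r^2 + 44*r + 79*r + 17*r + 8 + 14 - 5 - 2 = 45*r^2 + 140*r + 15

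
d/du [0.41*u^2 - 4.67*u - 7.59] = 0.82*u - 4.67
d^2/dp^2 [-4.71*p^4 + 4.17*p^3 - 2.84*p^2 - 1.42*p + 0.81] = -56.52*p^2 + 25.02*p - 5.68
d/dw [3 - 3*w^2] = -6*w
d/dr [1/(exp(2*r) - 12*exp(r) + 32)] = 2*(6 - exp(r))*exp(r)/(exp(2*r) - 12*exp(r) + 32)^2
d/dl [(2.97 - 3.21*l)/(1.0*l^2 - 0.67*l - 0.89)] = (3.21*l^2 - 5.94*l + 4.8468)/(1.0*l^4 - 1.34*l^3 - 1.3311*l^2 + 1.1926*l + 0.7921)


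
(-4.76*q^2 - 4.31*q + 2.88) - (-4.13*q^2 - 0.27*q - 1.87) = -0.63*q^2 - 4.04*q + 4.75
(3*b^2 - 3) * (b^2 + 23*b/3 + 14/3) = 3*b^4 + 23*b^3 + 11*b^2 - 23*b - 14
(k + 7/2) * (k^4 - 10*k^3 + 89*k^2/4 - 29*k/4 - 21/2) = k^5 - 13*k^4/2 - 51*k^3/4 + 565*k^2/8 - 287*k/8 - 147/4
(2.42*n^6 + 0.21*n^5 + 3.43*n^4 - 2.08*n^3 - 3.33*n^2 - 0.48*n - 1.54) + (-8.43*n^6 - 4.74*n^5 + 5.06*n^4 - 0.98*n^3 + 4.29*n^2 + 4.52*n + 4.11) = -6.01*n^6 - 4.53*n^5 + 8.49*n^4 - 3.06*n^3 + 0.96*n^2 + 4.04*n + 2.57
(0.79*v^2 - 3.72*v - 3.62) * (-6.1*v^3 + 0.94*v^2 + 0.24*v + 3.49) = -4.819*v^5 + 23.4346*v^4 + 18.7748*v^3 - 1.5385*v^2 - 13.8516*v - 12.6338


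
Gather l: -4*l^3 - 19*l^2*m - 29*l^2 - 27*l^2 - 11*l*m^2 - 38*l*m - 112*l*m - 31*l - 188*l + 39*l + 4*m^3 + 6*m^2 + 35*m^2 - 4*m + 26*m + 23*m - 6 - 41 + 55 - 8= -4*l^3 + l^2*(-19*m - 56) + l*(-11*m^2 - 150*m - 180) + 4*m^3 + 41*m^2 + 45*m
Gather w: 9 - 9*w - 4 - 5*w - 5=-14*w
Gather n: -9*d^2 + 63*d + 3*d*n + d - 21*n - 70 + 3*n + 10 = -9*d^2 + 64*d + n*(3*d - 18) - 60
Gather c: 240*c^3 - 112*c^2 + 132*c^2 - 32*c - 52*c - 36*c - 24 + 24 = 240*c^3 + 20*c^2 - 120*c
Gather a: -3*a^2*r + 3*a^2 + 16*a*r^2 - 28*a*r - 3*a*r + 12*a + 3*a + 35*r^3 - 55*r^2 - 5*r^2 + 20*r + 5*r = a^2*(3 - 3*r) + a*(16*r^2 - 31*r + 15) + 35*r^3 - 60*r^2 + 25*r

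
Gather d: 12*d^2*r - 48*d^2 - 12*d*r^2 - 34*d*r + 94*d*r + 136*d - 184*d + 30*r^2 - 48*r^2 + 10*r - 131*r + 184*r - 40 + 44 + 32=d^2*(12*r - 48) + d*(-12*r^2 + 60*r - 48) - 18*r^2 + 63*r + 36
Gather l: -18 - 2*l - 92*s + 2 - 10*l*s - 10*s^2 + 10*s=l*(-10*s - 2) - 10*s^2 - 82*s - 16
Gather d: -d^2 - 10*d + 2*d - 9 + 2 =-d^2 - 8*d - 7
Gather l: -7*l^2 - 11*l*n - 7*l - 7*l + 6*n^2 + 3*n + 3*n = -7*l^2 + l*(-11*n - 14) + 6*n^2 + 6*n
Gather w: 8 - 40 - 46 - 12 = -90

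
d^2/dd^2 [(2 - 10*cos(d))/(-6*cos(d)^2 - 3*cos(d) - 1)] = 2*(-405*(1 - cos(2*d))^2*cos(d) + 117*(1 - cos(2*d))^2/2 + 479*cos(d)/2 + 126*cos(2*d) - 423*cos(3*d)/2 + 90*cos(5*d) - 144)/(3*cos(d) + 3*cos(2*d) + 4)^3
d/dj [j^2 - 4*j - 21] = 2*j - 4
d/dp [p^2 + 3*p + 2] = 2*p + 3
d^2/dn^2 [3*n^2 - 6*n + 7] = 6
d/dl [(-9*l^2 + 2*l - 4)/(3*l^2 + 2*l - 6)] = 4*(-6*l^2 + 33*l - 1)/(9*l^4 + 12*l^3 - 32*l^2 - 24*l + 36)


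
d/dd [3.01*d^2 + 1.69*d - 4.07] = 6.02*d + 1.69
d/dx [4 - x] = -1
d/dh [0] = 0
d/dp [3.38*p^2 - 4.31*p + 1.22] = 6.76*p - 4.31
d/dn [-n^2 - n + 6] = -2*n - 1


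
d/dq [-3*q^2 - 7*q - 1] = -6*q - 7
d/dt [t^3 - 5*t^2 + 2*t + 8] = 3*t^2 - 10*t + 2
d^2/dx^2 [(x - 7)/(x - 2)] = -10/(x - 2)^3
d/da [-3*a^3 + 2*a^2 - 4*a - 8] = -9*a^2 + 4*a - 4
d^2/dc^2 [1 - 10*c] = 0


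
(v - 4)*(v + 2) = v^2 - 2*v - 8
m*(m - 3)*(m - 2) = m^3 - 5*m^2 + 6*m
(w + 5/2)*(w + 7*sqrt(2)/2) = w^2 + 5*w/2 + 7*sqrt(2)*w/2 + 35*sqrt(2)/4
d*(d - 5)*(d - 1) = d^3 - 6*d^2 + 5*d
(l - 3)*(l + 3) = l^2 - 9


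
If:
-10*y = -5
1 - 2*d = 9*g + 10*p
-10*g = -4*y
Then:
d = -5*p - 2/5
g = 1/5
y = 1/2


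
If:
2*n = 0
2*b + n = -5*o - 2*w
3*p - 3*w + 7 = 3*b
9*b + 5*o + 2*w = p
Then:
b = w/6 - 7/18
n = 0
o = 7/45 - 7*w/15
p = 7*w/6 - 49/18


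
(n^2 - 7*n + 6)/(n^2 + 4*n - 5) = (n - 6)/(n + 5)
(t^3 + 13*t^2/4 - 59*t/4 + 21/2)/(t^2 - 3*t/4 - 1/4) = (4*t^2 + 17*t - 42)/(4*t + 1)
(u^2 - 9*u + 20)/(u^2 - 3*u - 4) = (u - 5)/(u + 1)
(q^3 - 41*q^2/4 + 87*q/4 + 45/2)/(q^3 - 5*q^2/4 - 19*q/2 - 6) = (q^2 - 11*q + 30)/(q^2 - 2*q - 8)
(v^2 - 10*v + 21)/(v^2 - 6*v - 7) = (v - 3)/(v + 1)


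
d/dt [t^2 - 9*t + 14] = 2*t - 9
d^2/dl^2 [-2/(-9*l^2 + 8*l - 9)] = 4*(-81*l^2 + 72*l + 4*(9*l - 4)^2 - 81)/(9*l^2 - 8*l + 9)^3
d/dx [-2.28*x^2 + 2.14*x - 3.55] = 2.14 - 4.56*x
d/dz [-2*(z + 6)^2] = -4*z - 24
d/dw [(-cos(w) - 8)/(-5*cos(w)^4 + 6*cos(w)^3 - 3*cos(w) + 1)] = (15*(1 - cos(2*w))^2/4 + 111*cos(w) - 57*cos(2*w) + 37*cos(3*w) - 47)*sin(w)/(5*cos(w)^4 - 6*cos(w)^3 + 3*cos(w) - 1)^2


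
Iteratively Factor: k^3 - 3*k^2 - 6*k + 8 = (k + 2)*(k^2 - 5*k + 4) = (k - 4)*(k + 2)*(k - 1)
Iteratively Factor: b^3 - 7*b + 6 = (b - 2)*(b^2 + 2*b - 3) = (b - 2)*(b - 1)*(b + 3)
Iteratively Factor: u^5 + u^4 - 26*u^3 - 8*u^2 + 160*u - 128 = (u - 4)*(u^4 + 5*u^3 - 6*u^2 - 32*u + 32) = (u - 4)*(u + 4)*(u^3 + u^2 - 10*u + 8) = (u - 4)*(u - 2)*(u + 4)*(u^2 + 3*u - 4) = (u - 4)*(u - 2)*(u - 1)*(u + 4)*(u + 4)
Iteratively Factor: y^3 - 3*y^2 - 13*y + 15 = (y - 1)*(y^2 - 2*y - 15) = (y - 1)*(y + 3)*(y - 5)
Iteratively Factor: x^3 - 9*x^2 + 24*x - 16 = (x - 4)*(x^2 - 5*x + 4) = (x - 4)^2*(x - 1)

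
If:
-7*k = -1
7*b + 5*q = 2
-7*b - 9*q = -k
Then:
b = 121/196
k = 1/7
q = -13/28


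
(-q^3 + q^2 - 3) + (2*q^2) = -q^3 + 3*q^2 - 3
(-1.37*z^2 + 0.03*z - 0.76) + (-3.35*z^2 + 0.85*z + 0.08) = -4.72*z^2 + 0.88*z - 0.68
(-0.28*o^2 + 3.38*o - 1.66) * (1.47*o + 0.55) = -0.4116*o^3 + 4.8146*o^2 - 0.5812*o - 0.913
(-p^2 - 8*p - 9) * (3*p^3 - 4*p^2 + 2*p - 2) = -3*p^5 - 20*p^4 + 3*p^3 + 22*p^2 - 2*p + 18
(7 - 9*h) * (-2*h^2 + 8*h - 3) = 18*h^3 - 86*h^2 + 83*h - 21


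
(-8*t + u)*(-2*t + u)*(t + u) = 16*t^3 + 6*t^2*u - 9*t*u^2 + u^3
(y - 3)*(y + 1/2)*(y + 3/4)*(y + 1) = y^4 - 3*y^3/4 - 41*y^2/8 - 9*y/2 - 9/8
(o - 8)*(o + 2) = o^2 - 6*o - 16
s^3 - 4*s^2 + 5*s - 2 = (s - 2)*(s - 1)^2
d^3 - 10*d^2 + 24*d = d*(d - 6)*(d - 4)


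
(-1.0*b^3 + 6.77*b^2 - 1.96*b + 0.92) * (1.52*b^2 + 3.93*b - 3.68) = -1.52*b^5 + 6.3604*b^4 + 27.3069*b^3 - 31.218*b^2 + 10.8284*b - 3.3856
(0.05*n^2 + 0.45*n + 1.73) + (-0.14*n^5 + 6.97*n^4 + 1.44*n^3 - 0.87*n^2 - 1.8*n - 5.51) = -0.14*n^5 + 6.97*n^4 + 1.44*n^3 - 0.82*n^2 - 1.35*n - 3.78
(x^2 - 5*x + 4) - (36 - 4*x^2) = 5*x^2 - 5*x - 32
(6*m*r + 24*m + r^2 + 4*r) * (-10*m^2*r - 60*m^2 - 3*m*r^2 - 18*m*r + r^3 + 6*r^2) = -60*m^3*r^2 - 600*m^3*r - 1440*m^3 - 28*m^2*r^3 - 280*m^2*r^2 - 672*m^2*r + 3*m*r^4 + 30*m*r^3 + 72*m*r^2 + r^5 + 10*r^4 + 24*r^3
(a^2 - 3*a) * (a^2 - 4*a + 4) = a^4 - 7*a^3 + 16*a^2 - 12*a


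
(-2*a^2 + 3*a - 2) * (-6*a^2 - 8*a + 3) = 12*a^4 - 2*a^3 - 18*a^2 + 25*a - 6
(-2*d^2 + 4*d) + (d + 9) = -2*d^2 + 5*d + 9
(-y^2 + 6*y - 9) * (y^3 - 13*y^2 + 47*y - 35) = -y^5 + 19*y^4 - 134*y^3 + 434*y^2 - 633*y + 315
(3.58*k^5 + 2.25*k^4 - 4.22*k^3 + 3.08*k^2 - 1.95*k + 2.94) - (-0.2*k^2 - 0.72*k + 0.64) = 3.58*k^5 + 2.25*k^4 - 4.22*k^3 + 3.28*k^2 - 1.23*k + 2.3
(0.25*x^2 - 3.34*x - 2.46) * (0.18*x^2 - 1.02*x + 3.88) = 0.045*x^4 - 0.8562*x^3 + 3.934*x^2 - 10.45*x - 9.5448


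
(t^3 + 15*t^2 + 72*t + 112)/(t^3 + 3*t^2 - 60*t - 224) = (t + 4)/(t - 8)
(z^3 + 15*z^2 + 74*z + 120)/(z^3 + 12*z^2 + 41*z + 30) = (z + 4)/(z + 1)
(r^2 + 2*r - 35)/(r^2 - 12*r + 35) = (r + 7)/(r - 7)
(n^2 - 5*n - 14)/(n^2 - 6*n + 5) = (n^2 - 5*n - 14)/(n^2 - 6*n + 5)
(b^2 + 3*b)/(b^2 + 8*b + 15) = b/(b + 5)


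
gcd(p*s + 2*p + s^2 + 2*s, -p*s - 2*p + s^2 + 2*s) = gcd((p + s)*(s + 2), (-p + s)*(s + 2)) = s + 2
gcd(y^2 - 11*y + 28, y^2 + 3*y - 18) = 1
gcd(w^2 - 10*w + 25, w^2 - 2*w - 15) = w - 5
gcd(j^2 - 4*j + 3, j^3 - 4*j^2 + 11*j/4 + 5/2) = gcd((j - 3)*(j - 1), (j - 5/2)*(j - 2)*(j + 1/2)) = 1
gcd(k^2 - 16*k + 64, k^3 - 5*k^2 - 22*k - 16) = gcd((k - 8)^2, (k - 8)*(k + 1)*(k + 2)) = k - 8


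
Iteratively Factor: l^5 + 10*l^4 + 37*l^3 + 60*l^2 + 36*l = (l + 3)*(l^4 + 7*l^3 + 16*l^2 + 12*l) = (l + 2)*(l + 3)*(l^3 + 5*l^2 + 6*l) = (l + 2)*(l + 3)^2*(l^2 + 2*l) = l*(l + 2)*(l + 3)^2*(l + 2)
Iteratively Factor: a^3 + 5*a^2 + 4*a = (a)*(a^2 + 5*a + 4) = a*(a + 4)*(a + 1)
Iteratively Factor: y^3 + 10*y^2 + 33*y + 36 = (y + 3)*(y^2 + 7*y + 12) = (y + 3)^2*(y + 4)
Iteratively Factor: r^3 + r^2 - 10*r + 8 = (r - 1)*(r^2 + 2*r - 8) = (r - 1)*(r + 4)*(r - 2)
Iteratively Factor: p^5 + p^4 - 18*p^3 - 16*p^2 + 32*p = (p + 2)*(p^4 - p^3 - 16*p^2 + 16*p) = (p - 1)*(p + 2)*(p^3 - 16*p) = (p - 1)*(p + 2)*(p + 4)*(p^2 - 4*p) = p*(p - 1)*(p + 2)*(p + 4)*(p - 4)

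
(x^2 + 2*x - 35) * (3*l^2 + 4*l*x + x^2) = 3*l^2*x^2 + 6*l^2*x - 105*l^2 + 4*l*x^3 + 8*l*x^2 - 140*l*x + x^4 + 2*x^3 - 35*x^2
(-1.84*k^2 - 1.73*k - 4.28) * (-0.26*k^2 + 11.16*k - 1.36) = 0.4784*k^4 - 20.0846*k^3 - 15.6916*k^2 - 45.412*k + 5.8208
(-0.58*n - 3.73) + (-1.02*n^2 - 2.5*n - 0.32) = -1.02*n^2 - 3.08*n - 4.05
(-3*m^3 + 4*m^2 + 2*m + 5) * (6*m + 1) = -18*m^4 + 21*m^3 + 16*m^2 + 32*m + 5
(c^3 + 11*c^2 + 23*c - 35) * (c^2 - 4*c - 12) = c^5 + 7*c^4 - 33*c^3 - 259*c^2 - 136*c + 420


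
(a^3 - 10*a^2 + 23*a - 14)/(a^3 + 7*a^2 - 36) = (a^2 - 8*a + 7)/(a^2 + 9*a + 18)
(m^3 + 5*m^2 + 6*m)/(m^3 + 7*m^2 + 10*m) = (m + 3)/(m + 5)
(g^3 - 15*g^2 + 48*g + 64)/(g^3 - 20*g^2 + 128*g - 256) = (g + 1)/(g - 4)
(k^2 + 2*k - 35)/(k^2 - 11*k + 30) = (k + 7)/(k - 6)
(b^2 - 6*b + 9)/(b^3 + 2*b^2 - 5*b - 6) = (b^2 - 6*b + 9)/(b^3 + 2*b^2 - 5*b - 6)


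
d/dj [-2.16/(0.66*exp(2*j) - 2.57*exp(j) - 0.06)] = (2.8512*exp(j) - 5.5512)*exp(j)/(-0.66*exp(2*j) + 2.57*exp(j) + 0.06)^2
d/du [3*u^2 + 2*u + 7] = 6*u + 2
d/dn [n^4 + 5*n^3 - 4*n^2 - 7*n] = 4*n^3 + 15*n^2 - 8*n - 7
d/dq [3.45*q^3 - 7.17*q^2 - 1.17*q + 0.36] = 10.35*q^2 - 14.34*q - 1.17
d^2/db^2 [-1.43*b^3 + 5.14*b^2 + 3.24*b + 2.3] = 10.28 - 8.58*b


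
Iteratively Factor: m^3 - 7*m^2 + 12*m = (m - 3)*(m^2 - 4*m) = m*(m - 3)*(m - 4)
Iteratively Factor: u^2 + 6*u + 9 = (u + 3)*(u + 3)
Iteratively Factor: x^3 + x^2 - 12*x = (x + 4)*(x^2 - 3*x) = (x - 3)*(x + 4)*(x)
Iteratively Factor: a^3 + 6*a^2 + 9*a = (a)*(a^2 + 6*a + 9) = a*(a + 3)*(a + 3)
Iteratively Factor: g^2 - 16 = (g - 4)*(g + 4)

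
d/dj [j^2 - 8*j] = 2*j - 8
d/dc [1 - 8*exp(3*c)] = -24*exp(3*c)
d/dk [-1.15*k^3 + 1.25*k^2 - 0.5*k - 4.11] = -3.45*k^2 + 2.5*k - 0.5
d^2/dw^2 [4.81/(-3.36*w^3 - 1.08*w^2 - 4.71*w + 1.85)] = ((96.9696*w + 10.3896)*(3.36*w^3 + 1.08*w^2 + 4.71*w - 1.85) - 4.81*(10.08*w^2 + 2.16*w + 4.71)*(20.16*w^2 + 4.32*w + 9.42))/(3.36*w^3 + 1.08*w^2 + 4.71*w - 1.85)^3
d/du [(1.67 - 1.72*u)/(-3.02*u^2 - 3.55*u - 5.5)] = (-5.1944*u^2 + 10.0868*u + 15.3885)/(9.1204*u^4 + 21.442*u^3 + 45.8225*u^2 + 39.05*u + 30.25)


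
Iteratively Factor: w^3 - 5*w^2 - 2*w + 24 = (w + 2)*(w^2 - 7*w + 12) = (w - 3)*(w + 2)*(w - 4)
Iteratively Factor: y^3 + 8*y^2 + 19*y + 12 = (y + 1)*(y^2 + 7*y + 12) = (y + 1)*(y + 4)*(y + 3)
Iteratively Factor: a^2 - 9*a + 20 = (a - 5)*(a - 4)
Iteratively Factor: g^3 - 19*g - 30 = (g + 2)*(g^2 - 2*g - 15) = (g - 5)*(g + 2)*(g + 3)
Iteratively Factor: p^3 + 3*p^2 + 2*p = (p + 2)*(p^2 + p) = p*(p + 2)*(p + 1)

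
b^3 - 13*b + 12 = (b - 3)*(b - 1)*(b + 4)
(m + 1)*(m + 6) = m^2 + 7*m + 6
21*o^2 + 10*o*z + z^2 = (3*o + z)*(7*o + z)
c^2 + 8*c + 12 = (c + 2)*(c + 6)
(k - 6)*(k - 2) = k^2 - 8*k + 12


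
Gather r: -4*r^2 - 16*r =-4*r^2 - 16*r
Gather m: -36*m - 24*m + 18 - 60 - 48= -60*m - 90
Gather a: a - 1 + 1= a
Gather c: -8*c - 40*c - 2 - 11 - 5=-48*c - 18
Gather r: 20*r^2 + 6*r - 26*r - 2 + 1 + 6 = 20*r^2 - 20*r + 5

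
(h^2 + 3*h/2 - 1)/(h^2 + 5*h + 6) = (h - 1/2)/(h + 3)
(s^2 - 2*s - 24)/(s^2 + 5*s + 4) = (s - 6)/(s + 1)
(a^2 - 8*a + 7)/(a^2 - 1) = (a - 7)/(a + 1)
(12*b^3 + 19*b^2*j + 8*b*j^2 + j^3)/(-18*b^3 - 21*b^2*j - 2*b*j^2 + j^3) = (-4*b - j)/(6*b - j)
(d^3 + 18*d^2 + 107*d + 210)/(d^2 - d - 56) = (d^2 + 11*d + 30)/(d - 8)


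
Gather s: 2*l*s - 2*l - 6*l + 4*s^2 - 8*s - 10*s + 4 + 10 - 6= -8*l + 4*s^2 + s*(2*l - 18) + 8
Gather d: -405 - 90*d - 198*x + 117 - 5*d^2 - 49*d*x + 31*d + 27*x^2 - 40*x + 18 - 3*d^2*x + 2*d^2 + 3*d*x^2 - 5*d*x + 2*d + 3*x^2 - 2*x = d^2*(-3*x - 3) + d*(3*x^2 - 54*x - 57) + 30*x^2 - 240*x - 270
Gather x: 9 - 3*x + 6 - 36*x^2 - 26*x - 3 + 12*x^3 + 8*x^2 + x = 12*x^3 - 28*x^2 - 28*x + 12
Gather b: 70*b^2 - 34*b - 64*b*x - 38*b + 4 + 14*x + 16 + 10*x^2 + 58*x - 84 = 70*b^2 + b*(-64*x - 72) + 10*x^2 + 72*x - 64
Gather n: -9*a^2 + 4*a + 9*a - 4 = -9*a^2 + 13*a - 4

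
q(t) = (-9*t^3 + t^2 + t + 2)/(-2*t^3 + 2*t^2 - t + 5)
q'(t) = (-27*t^2 + 2*t + 1)/(-2*t^3 + 2*t^2 - t + 5) + (6*t^2 - 4*t + 1)*(-9*t^3 + t^2 + t + 2)/(-2*t^3 + 2*t^2 - t + 5)^2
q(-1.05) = 1.18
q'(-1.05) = -1.60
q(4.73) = 5.54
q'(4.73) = -0.31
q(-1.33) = 1.62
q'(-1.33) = -1.51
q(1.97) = 13.55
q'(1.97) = -27.21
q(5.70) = 5.31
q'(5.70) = -0.18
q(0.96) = -0.99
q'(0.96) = -5.99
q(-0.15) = 0.37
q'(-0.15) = 0.14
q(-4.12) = 3.52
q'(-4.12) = -0.25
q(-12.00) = 4.17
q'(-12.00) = -0.03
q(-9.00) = 4.06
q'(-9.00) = -0.05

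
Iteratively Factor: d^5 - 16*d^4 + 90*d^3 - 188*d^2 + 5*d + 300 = (d - 3)*(d^4 - 13*d^3 + 51*d^2 - 35*d - 100) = (d - 3)*(d + 1)*(d^3 - 14*d^2 + 65*d - 100) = (d - 4)*(d - 3)*(d + 1)*(d^2 - 10*d + 25) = (d - 5)*(d - 4)*(d - 3)*(d + 1)*(d - 5)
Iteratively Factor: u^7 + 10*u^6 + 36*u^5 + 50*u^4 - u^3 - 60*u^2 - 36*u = (u + 2)*(u^6 + 8*u^5 + 20*u^4 + 10*u^3 - 21*u^2 - 18*u) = (u + 2)^2*(u^5 + 6*u^4 + 8*u^3 - 6*u^2 - 9*u) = (u + 1)*(u + 2)^2*(u^4 + 5*u^3 + 3*u^2 - 9*u) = u*(u + 1)*(u + 2)^2*(u^3 + 5*u^2 + 3*u - 9) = u*(u + 1)*(u + 2)^2*(u + 3)*(u^2 + 2*u - 3) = u*(u - 1)*(u + 1)*(u + 2)^2*(u + 3)*(u + 3)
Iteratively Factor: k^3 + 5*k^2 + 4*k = (k)*(k^2 + 5*k + 4) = k*(k + 1)*(k + 4)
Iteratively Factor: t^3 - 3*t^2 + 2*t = (t)*(t^2 - 3*t + 2) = t*(t - 2)*(t - 1)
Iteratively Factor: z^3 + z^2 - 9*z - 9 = (z - 3)*(z^2 + 4*z + 3) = (z - 3)*(z + 1)*(z + 3)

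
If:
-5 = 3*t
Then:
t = -5/3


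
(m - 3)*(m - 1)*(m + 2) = m^3 - 2*m^2 - 5*m + 6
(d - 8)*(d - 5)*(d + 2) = d^3 - 11*d^2 + 14*d + 80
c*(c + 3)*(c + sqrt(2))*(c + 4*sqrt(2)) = c^4 + 3*c^3 + 5*sqrt(2)*c^3 + 8*c^2 + 15*sqrt(2)*c^2 + 24*c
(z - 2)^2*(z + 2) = z^3 - 2*z^2 - 4*z + 8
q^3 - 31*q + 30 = (q - 5)*(q - 1)*(q + 6)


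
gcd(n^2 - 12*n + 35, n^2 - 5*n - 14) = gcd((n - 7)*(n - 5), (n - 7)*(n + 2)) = n - 7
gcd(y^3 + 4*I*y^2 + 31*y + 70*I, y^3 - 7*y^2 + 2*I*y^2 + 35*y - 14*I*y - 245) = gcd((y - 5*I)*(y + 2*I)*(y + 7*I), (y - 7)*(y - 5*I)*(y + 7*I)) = y^2 + 2*I*y + 35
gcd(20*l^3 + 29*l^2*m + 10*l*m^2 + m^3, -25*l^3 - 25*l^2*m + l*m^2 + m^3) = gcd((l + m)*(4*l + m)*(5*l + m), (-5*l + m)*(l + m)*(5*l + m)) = 5*l^2 + 6*l*m + m^2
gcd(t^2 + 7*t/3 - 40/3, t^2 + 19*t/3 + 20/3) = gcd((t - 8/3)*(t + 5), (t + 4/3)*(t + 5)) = t + 5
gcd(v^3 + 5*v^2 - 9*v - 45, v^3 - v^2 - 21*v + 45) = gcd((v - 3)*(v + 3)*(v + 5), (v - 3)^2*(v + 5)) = v^2 + 2*v - 15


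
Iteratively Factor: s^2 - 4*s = (s - 4)*(s)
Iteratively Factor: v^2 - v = (v)*(v - 1)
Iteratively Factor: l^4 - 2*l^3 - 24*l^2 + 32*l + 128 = (l + 4)*(l^3 - 6*l^2 + 32) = (l + 2)*(l + 4)*(l^2 - 8*l + 16) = (l - 4)*(l + 2)*(l + 4)*(l - 4)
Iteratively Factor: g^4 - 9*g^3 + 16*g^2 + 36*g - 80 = (g - 5)*(g^3 - 4*g^2 - 4*g + 16) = (g - 5)*(g + 2)*(g^2 - 6*g + 8) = (g - 5)*(g - 4)*(g + 2)*(g - 2)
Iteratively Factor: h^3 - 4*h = (h)*(h^2 - 4) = h*(h - 2)*(h + 2)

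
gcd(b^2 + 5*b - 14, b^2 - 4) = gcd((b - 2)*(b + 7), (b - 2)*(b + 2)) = b - 2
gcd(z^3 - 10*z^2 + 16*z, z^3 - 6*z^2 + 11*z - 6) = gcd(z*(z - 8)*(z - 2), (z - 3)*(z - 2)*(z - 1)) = z - 2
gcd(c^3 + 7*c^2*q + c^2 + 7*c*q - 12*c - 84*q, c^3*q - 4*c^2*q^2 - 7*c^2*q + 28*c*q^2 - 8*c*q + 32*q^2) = 1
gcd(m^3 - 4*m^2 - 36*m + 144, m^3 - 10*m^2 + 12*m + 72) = m - 6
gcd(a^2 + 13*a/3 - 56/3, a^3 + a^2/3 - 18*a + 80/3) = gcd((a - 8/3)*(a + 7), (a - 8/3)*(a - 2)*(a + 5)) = a - 8/3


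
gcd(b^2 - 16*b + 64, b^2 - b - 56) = b - 8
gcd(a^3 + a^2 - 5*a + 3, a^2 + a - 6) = a + 3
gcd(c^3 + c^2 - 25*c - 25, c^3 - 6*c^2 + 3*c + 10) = c^2 - 4*c - 5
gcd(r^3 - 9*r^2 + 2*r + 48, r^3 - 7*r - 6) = r^2 - r - 6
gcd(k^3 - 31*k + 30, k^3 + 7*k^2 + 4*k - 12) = k^2 + 5*k - 6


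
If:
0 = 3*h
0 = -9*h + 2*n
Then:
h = 0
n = 0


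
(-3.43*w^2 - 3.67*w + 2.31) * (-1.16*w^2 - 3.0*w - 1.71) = 3.9788*w^4 + 14.5472*w^3 + 14.1957*w^2 - 0.6543*w - 3.9501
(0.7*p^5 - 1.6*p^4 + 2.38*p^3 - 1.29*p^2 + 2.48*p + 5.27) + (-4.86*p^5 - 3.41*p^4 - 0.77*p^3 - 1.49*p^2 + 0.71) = -4.16*p^5 - 5.01*p^4 + 1.61*p^3 - 2.78*p^2 + 2.48*p + 5.98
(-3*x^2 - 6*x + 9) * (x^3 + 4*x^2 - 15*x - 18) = -3*x^5 - 18*x^4 + 30*x^3 + 180*x^2 - 27*x - 162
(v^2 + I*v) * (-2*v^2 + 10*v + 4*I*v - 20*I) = -2*v^4 + 10*v^3 + 2*I*v^3 - 4*v^2 - 10*I*v^2 + 20*v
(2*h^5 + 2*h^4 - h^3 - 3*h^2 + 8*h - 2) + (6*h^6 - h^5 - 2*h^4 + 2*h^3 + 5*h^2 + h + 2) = 6*h^6 + h^5 + h^3 + 2*h^2 + 9*h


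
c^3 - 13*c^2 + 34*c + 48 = (c - 8)*(c - 6)*(c + 1)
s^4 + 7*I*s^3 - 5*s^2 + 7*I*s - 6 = (s - I)*(s + I)^2*(s + 6*I)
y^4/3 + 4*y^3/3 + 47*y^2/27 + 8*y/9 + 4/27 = (y/3 + 1/3)*(y + 1/3)*(y + 2/3)*(y + 2)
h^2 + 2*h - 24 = (h - 4)*(h + 6)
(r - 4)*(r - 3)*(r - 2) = r^3 - 9*r^2 + 26*r - 24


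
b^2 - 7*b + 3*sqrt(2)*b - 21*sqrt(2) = (b - 7)*(b + 3*sqrt(2))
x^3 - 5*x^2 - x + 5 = (x - 5)*(x - 1)*(x + 1)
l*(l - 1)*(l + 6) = l^3 + 5*l^2 - 6*l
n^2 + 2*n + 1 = (n + 1)^2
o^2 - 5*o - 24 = (o - 8)*(o + 3)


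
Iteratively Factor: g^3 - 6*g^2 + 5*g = (g - 1)*(g^2 - 5*g) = g*(g - 1)*(g - 5)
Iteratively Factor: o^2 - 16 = (o - 4)*(o + 4)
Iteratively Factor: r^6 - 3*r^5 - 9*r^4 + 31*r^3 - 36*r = (r - 2)*(r^5 - r^4 - 11*r^3 + 9*r^2 + 18*r) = (r - 2)*(r + 3)*(r^4 - 4*r^3 + r^2 + 6*r) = (r - 3)*(r - 2)*(r + 3)*(r^3 - r^2 - 2*r) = r*(r - 3)*(r - 2)*(r + 3)*(r^2 - r - 2) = r*(r - 3)*(r - 2)^2*(r + 3)*(r + 1)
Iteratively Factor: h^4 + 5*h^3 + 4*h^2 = (h + 1)*(h^3 + 4*h^2) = (h + 1)*(h + 4)*(h^2) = h*(h + 1)*(h + 4)*(h)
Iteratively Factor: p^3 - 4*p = (p - 2)*(p^2 + 2*p) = (p - 2)*(p + 2)*(p)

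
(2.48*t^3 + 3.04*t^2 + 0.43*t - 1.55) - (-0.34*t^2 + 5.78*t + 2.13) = 2.48*t^3 + 3.38*t^2 - 5.35*t - 3.68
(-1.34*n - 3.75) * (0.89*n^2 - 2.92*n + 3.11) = -1.1926*n^3 + 0.5753*n^2 + 6.7826*n - 11.6625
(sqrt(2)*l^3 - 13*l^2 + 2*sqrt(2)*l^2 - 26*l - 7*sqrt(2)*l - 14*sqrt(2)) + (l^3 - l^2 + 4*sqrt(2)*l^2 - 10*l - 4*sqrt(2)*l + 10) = l^3 + sqrt(2)*l^3 - 14*l^2 + 6*sqrt(2)*l^2 - 36*l - 11*sqrt(2)*l - 14*sqrt(2) + 10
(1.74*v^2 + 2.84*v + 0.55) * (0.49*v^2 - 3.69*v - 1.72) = 0.8526*v^4 - 5.029*v^3 - 13.2029*v^2 - 6.9143*v - 0.946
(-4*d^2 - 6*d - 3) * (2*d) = -8*d^3 - 12*d^2 - 6*d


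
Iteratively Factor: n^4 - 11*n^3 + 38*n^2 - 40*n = (n)*(n^3 - 11*n^2 + 38*n - 40) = n*(n - 2)*(n^2 - 9*n + 20) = n*(n - 4)*(n - 2)*(n - 5)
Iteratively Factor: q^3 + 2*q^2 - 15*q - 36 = (q - 4)*(q^2 + 6*q + 9) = (q - 4)*(q + 3)*(q + 3)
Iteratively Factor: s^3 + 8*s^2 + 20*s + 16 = (s + 4)*(s^2 + 4*s + 4) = (s + 2)*(s + 4)*(s + 2)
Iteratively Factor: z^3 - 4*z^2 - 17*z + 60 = (z - 5)*(z^2 + z - 12) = (z - 5)*(z - 3)*(z + 4)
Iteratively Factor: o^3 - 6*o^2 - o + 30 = (o - 5)*(o^2 - o - 6) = (o - 5)*(o - 3)*(o + 2)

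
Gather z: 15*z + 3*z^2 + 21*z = 3*z^2 + 36*z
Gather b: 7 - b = 7 - b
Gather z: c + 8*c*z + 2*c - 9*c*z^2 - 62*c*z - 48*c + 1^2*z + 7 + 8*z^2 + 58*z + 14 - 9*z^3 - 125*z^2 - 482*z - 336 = -45*c - 9*z^3 + z^2*(-9*c - 117) + z*(-54*c - 423) - 315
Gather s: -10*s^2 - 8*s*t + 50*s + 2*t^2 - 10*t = -10*s^2 + s*(50 - 8*t) + 2*t^2 - 10*t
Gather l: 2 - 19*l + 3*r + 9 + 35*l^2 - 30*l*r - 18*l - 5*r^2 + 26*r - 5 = 35*l^2 + l*(-30*r - 37) - 5*r^2 + 29*r + 6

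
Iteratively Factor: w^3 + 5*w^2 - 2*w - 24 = (w + 3)*(w^2 + 2*w - 8) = (w - 2)*(w + 3)*(w + 4)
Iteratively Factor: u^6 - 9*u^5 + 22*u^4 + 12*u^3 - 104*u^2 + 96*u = (u + 2)*(u^5 - 11*u^4 + 44*u^3 - 76*u^2 + 48*u) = (u - 4)*(u + 2)*(u^4 - 7*u^3 + 16*u^2 - 12*u) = (u - 4)*(u - 2)*(u + 2)*(u^3 - 5*u^2 + 6*u) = (u - 4)*(u - 3)*(u - 2)*(u + 2)*(u^2 - 2*u) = (u - 4)*(u - 3)*(u - 2)^2*(u + 2)*(u)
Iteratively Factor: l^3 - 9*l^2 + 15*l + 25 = (l - 5)*(l^2 - 4*l - 5) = (l - 5)^2*(l + 1)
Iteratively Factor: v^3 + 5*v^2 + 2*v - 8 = (v + 2)*(v^2 + 3*v - 4) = (v - 1)*(v + 2)*(v + 4)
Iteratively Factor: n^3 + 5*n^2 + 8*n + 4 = (n + 1)*(n^2 + 4*n + 4) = (n + 1)*(n + 2)*(n + 2)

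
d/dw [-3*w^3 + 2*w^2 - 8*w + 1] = -9*w^2 + 4*w - 8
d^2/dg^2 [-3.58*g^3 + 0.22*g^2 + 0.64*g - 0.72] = 0.44 - 21.48*g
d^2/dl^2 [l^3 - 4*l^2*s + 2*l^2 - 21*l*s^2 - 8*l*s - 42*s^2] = 6*l - 8*s + 4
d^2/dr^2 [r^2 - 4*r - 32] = 2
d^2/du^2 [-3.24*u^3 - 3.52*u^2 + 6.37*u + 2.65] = -19.44*u - 7.04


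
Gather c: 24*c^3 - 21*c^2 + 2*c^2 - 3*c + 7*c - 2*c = 24*c^3 - 19*c^2 + 2*c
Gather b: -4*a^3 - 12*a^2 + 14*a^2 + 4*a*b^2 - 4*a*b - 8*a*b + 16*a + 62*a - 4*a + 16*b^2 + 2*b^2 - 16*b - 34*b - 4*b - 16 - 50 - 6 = -4*a^3 + 2*a^2 + 74*a + b^2*(4*a + 18) + b*(-12*a - 54) - 72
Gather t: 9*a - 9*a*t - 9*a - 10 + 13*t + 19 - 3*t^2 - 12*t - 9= -3*t^2 + t*(1 - 9*a)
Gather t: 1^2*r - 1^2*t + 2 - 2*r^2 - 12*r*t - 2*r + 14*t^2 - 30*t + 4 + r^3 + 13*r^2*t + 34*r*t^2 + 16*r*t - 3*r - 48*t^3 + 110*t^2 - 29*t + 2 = r^3 - 2*r^2 - 4*r - 48*t^3 + t^2*(34*r + 124) + t*(13*r^2 + 4*r - 60) + 8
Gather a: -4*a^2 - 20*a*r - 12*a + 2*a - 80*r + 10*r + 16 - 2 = -4*a^2 + a*(-20*r - 10) - 70*r + 14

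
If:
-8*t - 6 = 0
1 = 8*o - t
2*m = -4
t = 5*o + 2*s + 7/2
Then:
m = -2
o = 1/32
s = -141/64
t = -3/4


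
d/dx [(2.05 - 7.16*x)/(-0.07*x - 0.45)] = (0.235585*x + 1.514475)/(0.07*x + 0.45)^3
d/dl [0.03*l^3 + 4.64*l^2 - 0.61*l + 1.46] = 0.09*l^2 + 9.28*l - 0.61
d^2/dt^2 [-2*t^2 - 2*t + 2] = -4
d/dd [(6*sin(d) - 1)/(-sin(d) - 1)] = -7*cos(d)/(sin(d) + 1)^2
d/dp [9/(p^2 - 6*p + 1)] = 18*(3 - p)/(p^2 - 6*p + 1)^2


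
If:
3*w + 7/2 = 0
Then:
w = -7/6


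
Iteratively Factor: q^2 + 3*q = (q + 3)*(q)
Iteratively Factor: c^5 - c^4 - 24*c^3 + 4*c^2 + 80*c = (c)*(c^4 - c^3 - 24*c^2 + 4*c + 80) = c*(c - 2)*(c^3 + c^2 - 22*c - 40) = c*(c - 5)*(c - 2)*(c^2 + 6*c + 8) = c*(c - 5)*(c - 2)*(c + 2)*(c + 4)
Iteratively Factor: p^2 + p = (p)*(p + 1)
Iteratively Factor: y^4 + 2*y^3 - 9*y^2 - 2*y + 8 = (y + 1)*(y^3 + y^2 - 10*y + 8) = (y + 1)*(y + 4)*(y^2 - 3*y + 2) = (y - 1)*(y + 1)*(y + 4)*(y - 2)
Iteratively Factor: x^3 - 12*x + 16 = (x + 4)*(x^2 - 4*x + 4) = (x - 2)*(x + 4)*(x - 2)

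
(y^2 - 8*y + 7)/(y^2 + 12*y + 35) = (y^2 - 8*y + 7)/(y^2 + 12*y + 35)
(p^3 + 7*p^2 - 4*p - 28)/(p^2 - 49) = (p^2 - 4)/(p - 7)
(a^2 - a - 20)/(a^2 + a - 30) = (a + 4)/(a + 6)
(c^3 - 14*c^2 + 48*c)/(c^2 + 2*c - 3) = c*(c^2 - 14*c + 48)/(c^2 + 2*c - 3)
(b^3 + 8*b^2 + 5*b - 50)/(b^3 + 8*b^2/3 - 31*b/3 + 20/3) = 3*(b^2 + 3*b - 10)/(3*b^2 - 7*b + 4)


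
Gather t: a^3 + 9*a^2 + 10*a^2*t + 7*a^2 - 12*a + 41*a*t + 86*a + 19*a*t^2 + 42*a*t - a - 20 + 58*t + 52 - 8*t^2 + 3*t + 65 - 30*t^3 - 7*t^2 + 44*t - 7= a^3 + 16*a^2 + 73*a - 30*t^3 + t^2*(19*a - 15) + t*(10*a^2 + 83*a + 105) + 90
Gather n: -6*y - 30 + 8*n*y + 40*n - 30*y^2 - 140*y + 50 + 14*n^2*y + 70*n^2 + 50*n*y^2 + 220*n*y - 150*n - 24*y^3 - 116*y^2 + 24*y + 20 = n^2*(14*y + 70) + n*(50*y^2 + 228*y - 110) - 24*y^3 - 146*y^2 - 122*y + 40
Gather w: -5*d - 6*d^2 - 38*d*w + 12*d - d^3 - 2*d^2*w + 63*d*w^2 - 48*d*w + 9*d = -d^3 - 6*d^2 + 63*d*w^2 + 16*d + w*(-2*d^2 - 86*d)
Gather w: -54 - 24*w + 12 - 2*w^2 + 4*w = -2*w^2 - 20*w - 42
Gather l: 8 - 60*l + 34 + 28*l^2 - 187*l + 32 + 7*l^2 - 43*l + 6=35*l^2 - 290*l + 80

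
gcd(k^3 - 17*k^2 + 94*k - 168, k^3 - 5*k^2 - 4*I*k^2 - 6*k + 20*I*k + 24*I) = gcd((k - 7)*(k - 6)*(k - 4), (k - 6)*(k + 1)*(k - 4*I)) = k - 6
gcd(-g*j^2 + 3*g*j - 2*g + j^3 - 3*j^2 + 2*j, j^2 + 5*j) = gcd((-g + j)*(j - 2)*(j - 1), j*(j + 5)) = 1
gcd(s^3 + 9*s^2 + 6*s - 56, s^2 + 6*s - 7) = s + 7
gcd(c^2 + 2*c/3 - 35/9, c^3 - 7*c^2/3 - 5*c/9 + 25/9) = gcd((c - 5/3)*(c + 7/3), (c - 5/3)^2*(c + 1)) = c - 5/3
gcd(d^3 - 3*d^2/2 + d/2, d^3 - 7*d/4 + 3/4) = d^2 - 3*d/2 + 1/2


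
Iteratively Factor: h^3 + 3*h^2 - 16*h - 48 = (h - 4)*(h^2 + 7*h + 12) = (h - 4)*(h + 4)*(h + 3)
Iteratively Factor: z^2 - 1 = (z - 1)*(z + 1)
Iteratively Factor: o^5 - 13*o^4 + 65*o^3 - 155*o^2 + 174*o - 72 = (o - 2)*(o^4 - 11*o^3 + 43*o^2 - 69*o + 36) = (o - 4)*(o - 2)*(o^3 - 7*o^2 + 15*o - 9) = (o - 4)*(o - 3)*(o - 2)*(o^2 - 4*o + 3) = (o - 4)*(o - 3)*(o - 2)*(o - 1)*(o - 3)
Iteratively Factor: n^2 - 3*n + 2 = (n - 2)*(n - 1)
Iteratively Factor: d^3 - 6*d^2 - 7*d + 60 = (d - 4)*(d^2 - 2*d - 15) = (d - 5)*(d - 4)*(d + 3)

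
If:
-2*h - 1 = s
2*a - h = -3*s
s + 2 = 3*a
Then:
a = 13/25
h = -7/25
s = -11/25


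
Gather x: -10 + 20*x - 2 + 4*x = 24*x - 12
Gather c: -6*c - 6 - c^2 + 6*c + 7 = 1 - c^2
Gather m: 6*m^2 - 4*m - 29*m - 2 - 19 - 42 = 6*m^2 - 33*m - 63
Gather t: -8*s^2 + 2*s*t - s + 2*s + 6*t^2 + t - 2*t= -8*s^2 + s + 6*t^2 + t*(2*s - 1)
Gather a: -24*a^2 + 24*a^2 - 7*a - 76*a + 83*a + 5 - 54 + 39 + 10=0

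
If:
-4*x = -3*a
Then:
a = 4*x/3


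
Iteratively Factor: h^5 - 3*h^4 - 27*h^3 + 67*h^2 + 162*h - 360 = (h - 2)*(h^4 - h^3 - 29*h^2 + 9*h + 180) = (h - 3)*(h - 2)*(h^3 + 2*h^2 - 23*h - 60) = (h - 3)*(h - 2)*(h + 3)*(h^2 - h - 20) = (h - 5)*(h - 3)*(h - 2)*(h + 3)*(h + 4)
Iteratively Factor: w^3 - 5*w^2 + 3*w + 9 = (w + 1)*(w^2 - 6*w + 9) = (w - 3)*(w + 1)*(w - 3)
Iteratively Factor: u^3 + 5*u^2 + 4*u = (u + 4)*(u^2 + u) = (u + 1)*(u + 4)*(u)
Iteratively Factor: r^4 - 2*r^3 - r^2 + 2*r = (r)*(r^3 - 2*r^2 - r + 2) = r*(r + 1)*(r^2 - 3*r + 2) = r*(r - 1)*(r + 1)*(r - 2)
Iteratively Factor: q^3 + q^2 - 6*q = (q)*(q^2 + q - 6) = q*(q - 2)*(q + 3)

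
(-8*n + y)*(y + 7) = -8*n*y - 56*n + y^2 + 7*y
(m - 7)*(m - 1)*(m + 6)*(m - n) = m^4 - m^3*n - 2*m^3 + 2*m^2*n - 41*m^2 + 41*m*n + 42*m - 42*n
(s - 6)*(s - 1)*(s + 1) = s^3 - 6*s^2 - s + 6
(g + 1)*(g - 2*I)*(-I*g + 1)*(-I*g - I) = -g^4 - 2*g^3 + I*g^3 - 3*g^2 + 2*I*g^2 - 4*g + I*g - 2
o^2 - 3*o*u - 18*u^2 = (o - 6*u)*(o + 3*u)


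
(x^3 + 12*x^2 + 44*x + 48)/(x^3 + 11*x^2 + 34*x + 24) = (x + 2)/(x + 1)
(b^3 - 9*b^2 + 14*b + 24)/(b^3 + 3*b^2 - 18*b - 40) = (b^2 - 5*b - 6)/(b^2 + 7*b + 10)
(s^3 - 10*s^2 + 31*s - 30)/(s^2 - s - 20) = (s^2 - 5*s + 6)/(s + 4)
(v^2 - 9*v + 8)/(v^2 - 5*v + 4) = (v - 8)/(v - 4)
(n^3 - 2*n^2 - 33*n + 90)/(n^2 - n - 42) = (n^2 - 8*n + 15)/(n - 7)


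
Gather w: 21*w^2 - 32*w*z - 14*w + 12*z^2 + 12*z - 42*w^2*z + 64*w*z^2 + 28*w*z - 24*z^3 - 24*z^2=w^2*(21 - 42*z) + w*(64*z^2 - 4*z - 14) - 24*z^3 - 12*z^2 + 12*z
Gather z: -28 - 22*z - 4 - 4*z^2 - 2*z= -4*z^2 - 24*z - 32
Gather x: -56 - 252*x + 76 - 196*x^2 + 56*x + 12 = -196*x^2 - 196*x + 32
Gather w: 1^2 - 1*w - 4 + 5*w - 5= 4*w - 8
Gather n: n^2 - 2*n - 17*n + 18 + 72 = n^2 - 19*n + 90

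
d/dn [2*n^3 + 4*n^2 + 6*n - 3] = 6*n^2 + 8*n + 6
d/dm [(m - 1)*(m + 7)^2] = (m + 7)*(3*m + 5)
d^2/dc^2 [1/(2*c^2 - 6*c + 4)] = (-c^2 + 3*c + (2*c - 3)^2 - 2)/(c^2 - 3*c + 2)^3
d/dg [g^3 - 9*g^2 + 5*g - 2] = 3*g^2 - 18*g + 5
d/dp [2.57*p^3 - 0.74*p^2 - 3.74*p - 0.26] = 7.71*p^2 - 1.48*p - 3.74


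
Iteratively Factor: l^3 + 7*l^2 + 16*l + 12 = (l + 3)*(l^2 + 4*l + 4) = (l + 2)*(l + 3)*(l + 2)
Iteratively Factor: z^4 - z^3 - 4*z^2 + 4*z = (z + 2)*(z^3 - 3*z^2 + 2*z) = (z - 2)*(z + 2)*(z^2 - z) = (z - 2)*(z - 1)*(z + 2)*(z)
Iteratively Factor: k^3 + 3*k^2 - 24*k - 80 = (k + 4)*(k^2 - k - 20) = (k + 4)^2*(k - 5)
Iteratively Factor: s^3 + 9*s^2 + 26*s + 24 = (s + 2)*(s^2 + 7*s + 12) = (s + 2)*(s + 3)*(s + 4)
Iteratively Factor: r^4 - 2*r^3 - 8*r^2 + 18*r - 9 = (r - 3)*(r^3 + r^2 - 5*r + 3) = (r - 3)*(r + 3)*(r^2 - 2*r + 1) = (r - 3)*(r - 1)*(r + 3)*(r - 1)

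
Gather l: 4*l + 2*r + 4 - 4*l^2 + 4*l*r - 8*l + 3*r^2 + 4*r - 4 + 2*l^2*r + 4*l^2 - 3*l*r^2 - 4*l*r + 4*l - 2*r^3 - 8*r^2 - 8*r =2*l^2*r - 3*l*r^2 - 2*r^3 - 5*r^2 - 2*r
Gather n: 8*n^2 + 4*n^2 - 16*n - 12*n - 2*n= 12*n^2 - 30*n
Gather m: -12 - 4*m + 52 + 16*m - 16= 12*m + 24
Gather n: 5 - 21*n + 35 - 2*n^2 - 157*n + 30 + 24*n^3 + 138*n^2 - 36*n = 24*n^3 + 136*n^2 - 214*n + 70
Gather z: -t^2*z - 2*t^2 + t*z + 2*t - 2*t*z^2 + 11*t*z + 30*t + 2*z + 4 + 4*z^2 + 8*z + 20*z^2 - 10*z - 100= -2*t^2 + 32*t + z^2*(24 - 2*t) + z*(-t^2 + 12*t) - 96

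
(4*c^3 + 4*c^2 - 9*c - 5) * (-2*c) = -8*c^4 - 8*c^3 + 18*c^2 + 10*c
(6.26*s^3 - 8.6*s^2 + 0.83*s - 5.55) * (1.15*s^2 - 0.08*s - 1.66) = 7.199*s^5 - 10.3908*s^4 - 8.7491*s^3 + 7.8271*s^2 - 0.9338*s + 9.213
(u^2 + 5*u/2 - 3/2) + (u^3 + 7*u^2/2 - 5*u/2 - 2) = u^3 + 9*u^2/2 - 7/2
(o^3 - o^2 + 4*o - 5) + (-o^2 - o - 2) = o^3 - 2*o^2 + 3*o - 7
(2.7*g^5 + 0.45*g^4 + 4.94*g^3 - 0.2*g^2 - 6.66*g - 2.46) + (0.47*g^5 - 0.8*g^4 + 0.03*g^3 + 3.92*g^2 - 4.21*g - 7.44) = 3.17*g^5 - 0.35*g^4 + 4.97*g^3 + 3.72*g^2 - 10.87*g - 9.9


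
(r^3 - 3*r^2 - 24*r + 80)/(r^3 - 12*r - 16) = (r^2 + r - 20)/(r^2 + 4*r + 4)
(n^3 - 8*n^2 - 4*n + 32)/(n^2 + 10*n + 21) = (n^3 - 8*n^2 - 4*n + 32)/(n^2 + 10*n + 21)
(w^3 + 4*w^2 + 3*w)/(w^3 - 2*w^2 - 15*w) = (w + 1)/(w - 5)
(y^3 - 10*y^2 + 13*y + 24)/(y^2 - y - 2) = (y^2 - 11*y + 24)/(y - 2)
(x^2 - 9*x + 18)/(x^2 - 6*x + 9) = (x - 6)/(x - 3)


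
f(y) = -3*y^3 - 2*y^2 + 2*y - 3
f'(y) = -9*y^2 - 4*y + 2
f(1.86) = -25.50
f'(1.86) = -36.58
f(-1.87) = 5.88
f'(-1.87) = -21.99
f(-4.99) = 309.97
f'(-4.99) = -202.14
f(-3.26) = 73.16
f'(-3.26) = -80.61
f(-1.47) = -0.73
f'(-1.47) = -11.57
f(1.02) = -6.22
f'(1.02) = -11.44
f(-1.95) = 7.74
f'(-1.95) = -24.42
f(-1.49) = -0.50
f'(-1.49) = -12.02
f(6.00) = -711.00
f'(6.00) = -346.00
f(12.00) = -5451.00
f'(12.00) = -1342.00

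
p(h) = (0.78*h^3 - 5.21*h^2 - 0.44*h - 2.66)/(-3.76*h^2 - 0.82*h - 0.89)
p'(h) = (7.52*h + 0.82)*(0.78*h^3 - 5.21*h^2 - 0.44*h - 2.66)/(-3.76*h^2 - 0.82*h - 0.89)^2 + (2.34*h^2 - 10.42*h - 0.44)/(-3.76*h^2 - 0.82*h - 0.89) = (-2.9328*h^4 - 1.2792*h^3 + 0.5352*h^2 - 10.7294*h - 1.7896)/(14.1376*h^4 + 6.1664*h^3 + 7.3652*h^2 + 1.4596*h + 0.7921)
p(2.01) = 1.03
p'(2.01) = -0.25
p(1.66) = 1.12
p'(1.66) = -0.29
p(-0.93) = 2.19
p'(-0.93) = 0.66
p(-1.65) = 2.01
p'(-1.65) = 0.01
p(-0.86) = 2.24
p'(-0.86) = 0.80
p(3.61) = 0.67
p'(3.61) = -0.21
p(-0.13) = 3.18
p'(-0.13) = -0.53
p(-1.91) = 2.01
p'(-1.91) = -0.06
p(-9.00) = 3.32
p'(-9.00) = -0.20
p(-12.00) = 3.94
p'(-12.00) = -0.21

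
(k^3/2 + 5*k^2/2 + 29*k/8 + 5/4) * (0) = 0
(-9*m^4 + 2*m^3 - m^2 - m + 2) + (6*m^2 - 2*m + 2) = -9*m^4 + 2*m^3 + 5*m^2 - 3*m + 4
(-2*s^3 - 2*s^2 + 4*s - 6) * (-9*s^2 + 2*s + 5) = 18*s^5 + 14*s^4 - 50*s^3 + 52*s^2 + 8*s - 30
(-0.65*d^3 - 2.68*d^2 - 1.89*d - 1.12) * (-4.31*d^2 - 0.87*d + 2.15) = 2.8015*d^5 + 12.1163*d^4 + 9.08*d^3 + 0.7095*d^2 - 3.0891*d - 2.408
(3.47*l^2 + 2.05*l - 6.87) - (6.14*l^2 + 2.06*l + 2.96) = -2.67*l^2 - 0.0100000000000002*l - 9.83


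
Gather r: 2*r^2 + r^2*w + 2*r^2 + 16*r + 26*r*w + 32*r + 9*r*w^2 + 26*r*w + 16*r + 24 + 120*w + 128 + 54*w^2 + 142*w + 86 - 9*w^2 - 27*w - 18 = r^2*(w + 4) + r*(9*w^2 + 52*w + 64) + 45*w^2 + 235*w + 220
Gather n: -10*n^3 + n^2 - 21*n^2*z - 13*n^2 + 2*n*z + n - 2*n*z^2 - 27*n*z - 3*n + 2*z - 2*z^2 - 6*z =-10*n^3 + n^2*(-21*z - 12) + n*(-2*z^2 - 25*z - 2) - 2*z^2 - 4*z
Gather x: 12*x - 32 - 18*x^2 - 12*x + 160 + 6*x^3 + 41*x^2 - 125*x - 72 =6*x^3 + 23*x^2 - 125*x + 56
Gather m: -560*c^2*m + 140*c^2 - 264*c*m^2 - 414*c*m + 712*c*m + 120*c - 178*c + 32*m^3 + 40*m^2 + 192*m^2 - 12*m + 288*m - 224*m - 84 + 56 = 140*c^2 - 58*c + 32*m^3 + m^2*(232 - 264*c) + m*(-560*c^2 + 298*c + 52) - 28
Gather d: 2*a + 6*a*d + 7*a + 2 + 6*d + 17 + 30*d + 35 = 9*a + d*(6*a + 36) + 54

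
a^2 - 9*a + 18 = (a - 6)*(a - 3)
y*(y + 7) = y^2 + 7*y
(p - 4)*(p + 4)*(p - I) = p^3 - I*p^2 - 16*p + 16*I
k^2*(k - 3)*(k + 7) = k^4 + 4*k^3 - 21*k^2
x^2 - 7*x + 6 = (x - 6)*(x - 1)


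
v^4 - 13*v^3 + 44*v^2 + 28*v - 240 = (v - 6)*(v - 5)*(v - 4)*(v + 2)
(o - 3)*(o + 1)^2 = o^3 - o^2 - 5*o - 3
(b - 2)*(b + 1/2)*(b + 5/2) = b^3 + b^2 - 19*b/4 - 5/2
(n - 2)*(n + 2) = n^2 - 4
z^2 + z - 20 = (z - 4)*(z + 5)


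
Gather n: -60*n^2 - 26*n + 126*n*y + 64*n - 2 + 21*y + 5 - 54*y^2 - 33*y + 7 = -60*n^2 + n*(126*y + 38) - 54*y^2 - 12*y + 10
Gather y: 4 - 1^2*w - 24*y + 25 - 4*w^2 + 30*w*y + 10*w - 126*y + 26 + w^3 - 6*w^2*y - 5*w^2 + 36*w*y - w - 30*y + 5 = w^3 - 9*w^2 + 8*w + y*(-6*w^2 + 66*w - 180) + 60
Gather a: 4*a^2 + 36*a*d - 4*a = 4*a^2 + a*(36*d - 4)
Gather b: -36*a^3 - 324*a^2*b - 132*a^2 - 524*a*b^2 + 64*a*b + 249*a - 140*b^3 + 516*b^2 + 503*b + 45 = -36*a^3 - 132*a^2 + 249*a - 140*b^3 + b^2*(516 - 524*a) + b*(-324*a^2 + 64*a + 503) + 45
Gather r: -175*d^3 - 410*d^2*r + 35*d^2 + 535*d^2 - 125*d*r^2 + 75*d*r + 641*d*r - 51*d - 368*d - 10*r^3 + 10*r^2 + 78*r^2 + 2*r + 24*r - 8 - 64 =-175*d^3 + 570*d^2 - 419*d - 10*r^3 + r^2*(88 - 125*d) + r*(-410*d^2 + 716*d + 26) - 72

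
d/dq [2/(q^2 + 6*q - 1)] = 4*(-q - 3)/(q^2 + 6*q - 1)^2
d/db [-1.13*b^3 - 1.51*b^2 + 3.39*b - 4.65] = -3.39*b^2 - 3.02*b + 3.39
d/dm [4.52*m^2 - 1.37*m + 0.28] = 9.04*m - 1.37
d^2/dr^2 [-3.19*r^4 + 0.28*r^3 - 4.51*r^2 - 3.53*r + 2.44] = -38.28*r^2 + 1.68*r - 9.02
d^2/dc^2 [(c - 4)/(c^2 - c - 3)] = 2*((5 - 3*c)*(-c^2 + c + 3) - (c - 4)*(2*c - 1)^2)/(-c^2 + c + 3)^3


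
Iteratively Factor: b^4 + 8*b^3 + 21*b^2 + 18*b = (b + 2)*(b^3 + 6*b^2 + 9*b) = b*(b + 2)*(b^2 + 6*b + 9) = b*(b + 2)*(b + 3)*(b + 3)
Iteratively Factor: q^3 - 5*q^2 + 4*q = (q - 4)*(q^2 - q) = (q - 4)*(q - 1)*(q)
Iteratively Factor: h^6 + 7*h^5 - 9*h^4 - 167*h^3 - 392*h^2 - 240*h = (h + 4)*(h^5 + 3*h^4 - 21*h^3 - 83*h^2 - 60*h) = (h + 3)*(h + 4)*(h^4 - 21*h^2 - 20*h) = h*(h + 3)*(h + 4)*(h^3 - 21*h - 20) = h*(h + 1)*(h + 3)*(h + 4)*(h^2 - h - 20) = h*(h - 5)*(h + 1)*(h + 3)*(h + 4)*(h + 4)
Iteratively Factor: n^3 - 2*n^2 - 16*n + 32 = (n - 2)*(n^2 - 16) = (n - 2)*(n + 4)*(n - 4)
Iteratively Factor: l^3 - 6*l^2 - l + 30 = (l - 3)*(l^2 - 3*l - 10) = (l - 5)*(l - 3)*(l + 2)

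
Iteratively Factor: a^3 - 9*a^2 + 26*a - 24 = (a - 4)*(a^2 - 5*a + 6) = (a - 4)*(a - 3)*(a - 2)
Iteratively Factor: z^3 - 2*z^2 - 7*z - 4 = (z + 1)*(z^2 - 3*z - 4) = (z + 1)^2*(z - 4)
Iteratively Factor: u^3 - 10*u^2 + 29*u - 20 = (u - 5)*(u^2 - 5*u + 4) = (u - 5)*(u - 1)*(u - 4)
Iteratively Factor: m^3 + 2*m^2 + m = (m + 1)*(m^2 + m) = (m + 1)^2*(m)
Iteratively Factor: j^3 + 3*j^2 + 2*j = (j)*(j^2 + 3*j + 2) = j*(j + 2)*(j + 1)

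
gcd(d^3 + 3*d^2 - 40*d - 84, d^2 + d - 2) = d + 2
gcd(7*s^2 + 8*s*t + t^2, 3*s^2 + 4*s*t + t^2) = s + t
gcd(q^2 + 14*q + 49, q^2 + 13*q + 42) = q + 7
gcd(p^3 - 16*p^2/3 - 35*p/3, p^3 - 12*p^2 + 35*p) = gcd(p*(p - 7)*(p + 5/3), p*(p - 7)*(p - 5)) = p^2 - 7*p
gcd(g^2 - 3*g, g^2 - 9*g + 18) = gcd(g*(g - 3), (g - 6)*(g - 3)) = g - 3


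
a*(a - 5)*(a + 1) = a^3 - 4*a^2 - 5*a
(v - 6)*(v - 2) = v^2 - 8*v + 12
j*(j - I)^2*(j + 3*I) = j^4 + I*j^3 + 5*j^2 - 3*I*j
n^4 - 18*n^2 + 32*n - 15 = (n - 3)*(n - 1)^2*(n + 5)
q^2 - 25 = (q - 5)*(q + 5)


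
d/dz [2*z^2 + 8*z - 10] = 4*z + 8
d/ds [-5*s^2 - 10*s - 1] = -10*s - 10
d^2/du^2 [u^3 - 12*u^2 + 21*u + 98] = 6*u - 24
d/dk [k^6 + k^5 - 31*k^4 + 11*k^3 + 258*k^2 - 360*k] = 6*k^5 + 5*k^4 - 124*k^3 + 33*k^2 + 516*k - 360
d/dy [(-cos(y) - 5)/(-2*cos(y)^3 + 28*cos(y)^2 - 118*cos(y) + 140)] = (-277*cos(y) + cos(2*y) + cos(3*y) + 731)*sin(y)/(4*(cos(y)^3 - 14*cos(y)^2 + 59*cos(y) - 70)^2)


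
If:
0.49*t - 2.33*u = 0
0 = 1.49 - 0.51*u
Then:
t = 13.89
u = 2.92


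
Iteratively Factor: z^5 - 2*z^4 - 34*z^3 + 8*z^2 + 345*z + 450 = (z + 3)*(z^4 - 5*z^3 - 19*z^2 + 65*z + 150) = (z - 5)*(z + 3)*(z^3 - 19*z - 30) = (z - 5)^2*(z + 3)*(z^2 + 5*z + 6) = (z - 5)^2*(z + 2)*(z + 3)*(z + 3)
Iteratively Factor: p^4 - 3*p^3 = (p)*(p^3 - 3*p^2) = p*(p - 3)*(p^2) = p^2*(p - 3)*(p)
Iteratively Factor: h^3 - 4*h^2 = (h)*(h^2 - 4*h) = h*(h - 4)*(h)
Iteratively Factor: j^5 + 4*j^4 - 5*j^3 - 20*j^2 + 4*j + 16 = (j + 2)*(j^4 + 2*j^3 - 9*j^2 - 2*j + 8) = (j + 2)*(j + 4)*(j^3 - 2*j^2 - j + 2) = (j + 1)*(j + 2)*(j + 4)*(j^2 - 3*j + 2) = (j - 1)*(j + 1)*(j + 2)*(j + 4)*(j - 2)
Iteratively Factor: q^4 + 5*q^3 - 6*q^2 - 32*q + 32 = (q - 1)*(q^3 + 6*q^2 - 32) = (q - 1)*(q + 4)*(q^2 + 2*q - 8) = (q - 2)*(q - 1)*(q + 4)*(q + 4)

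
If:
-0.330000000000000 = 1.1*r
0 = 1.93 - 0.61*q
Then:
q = 3.16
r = -0.30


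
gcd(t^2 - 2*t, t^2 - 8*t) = t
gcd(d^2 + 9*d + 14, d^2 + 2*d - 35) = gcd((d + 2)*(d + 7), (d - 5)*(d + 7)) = d + 7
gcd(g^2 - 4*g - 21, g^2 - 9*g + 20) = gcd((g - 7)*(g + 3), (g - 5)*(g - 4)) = 1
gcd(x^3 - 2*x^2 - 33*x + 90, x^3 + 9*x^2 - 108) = x^2 + 3*x - 18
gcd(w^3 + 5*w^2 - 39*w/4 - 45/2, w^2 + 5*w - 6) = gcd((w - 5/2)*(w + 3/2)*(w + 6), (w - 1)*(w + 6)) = w + 6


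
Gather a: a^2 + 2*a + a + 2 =a^2 + 3*a + 2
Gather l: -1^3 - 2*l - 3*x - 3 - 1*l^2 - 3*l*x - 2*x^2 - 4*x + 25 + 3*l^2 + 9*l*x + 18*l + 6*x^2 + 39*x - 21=2*l^2 + l*(6*x + 16) + 4*x^2 + 32*x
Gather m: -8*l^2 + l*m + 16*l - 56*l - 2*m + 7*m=-8*l^2 - 40*l + m*(l + 5)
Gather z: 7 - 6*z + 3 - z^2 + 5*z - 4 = -z^2 - z + 6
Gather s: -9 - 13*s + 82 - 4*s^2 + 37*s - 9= -4*s^2 + 24*s + 64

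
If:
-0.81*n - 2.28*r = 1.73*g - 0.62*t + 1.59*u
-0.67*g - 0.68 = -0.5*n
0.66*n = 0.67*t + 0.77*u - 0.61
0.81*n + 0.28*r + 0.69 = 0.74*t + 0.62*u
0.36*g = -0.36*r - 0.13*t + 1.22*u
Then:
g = 1.06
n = 2.79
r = -1.13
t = 3.28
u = 0.33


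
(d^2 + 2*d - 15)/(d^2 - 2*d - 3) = (d + 5)/(d + 1)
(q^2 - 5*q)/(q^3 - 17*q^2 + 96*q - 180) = q/(q^2 - 12*q + 36)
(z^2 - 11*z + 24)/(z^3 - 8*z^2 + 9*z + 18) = (z - 8)/(z^2 - 5*z - 6)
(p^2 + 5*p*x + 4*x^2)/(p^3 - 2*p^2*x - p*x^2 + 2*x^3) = (p + 4*x)/(p^2 - 3*p*x + 2*x^2)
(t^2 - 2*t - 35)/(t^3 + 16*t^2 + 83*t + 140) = (t - 7)/(t^2 + 11*t + 28)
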